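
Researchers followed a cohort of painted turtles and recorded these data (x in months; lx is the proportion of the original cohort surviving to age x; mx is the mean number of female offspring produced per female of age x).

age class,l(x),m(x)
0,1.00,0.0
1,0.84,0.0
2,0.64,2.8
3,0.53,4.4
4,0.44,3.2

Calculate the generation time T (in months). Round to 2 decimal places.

lx·mx: 0, 0, 1.792, 2.332, 1.408 → R0 = 5.532
x·lx·mx: 0, 0, 3.584, 6.996, 5.632 → Σ = 16.212
T = 16.212 / 5.532 = 2.930586… → 2.93

2.93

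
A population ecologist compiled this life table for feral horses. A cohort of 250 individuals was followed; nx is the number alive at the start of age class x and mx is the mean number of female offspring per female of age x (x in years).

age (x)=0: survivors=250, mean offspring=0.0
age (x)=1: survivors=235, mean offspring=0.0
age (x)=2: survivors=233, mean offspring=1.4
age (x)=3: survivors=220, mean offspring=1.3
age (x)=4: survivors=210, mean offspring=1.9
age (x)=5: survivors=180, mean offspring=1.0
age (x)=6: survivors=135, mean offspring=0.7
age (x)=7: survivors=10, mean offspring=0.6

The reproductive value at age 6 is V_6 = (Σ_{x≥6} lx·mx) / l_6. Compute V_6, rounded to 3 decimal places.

0.744

lx = nx/n0 = nx/250: 1, 0.94, 0.932, 0.88, 0.84, 0.72, 0.54, 0.04
lx·mx for x ≥ 6: 0.378, 0.024 → sum = 0.402
V_6 = 0.402 / l_6 = 0.402 / 0.54 = 0.744444… → 0.744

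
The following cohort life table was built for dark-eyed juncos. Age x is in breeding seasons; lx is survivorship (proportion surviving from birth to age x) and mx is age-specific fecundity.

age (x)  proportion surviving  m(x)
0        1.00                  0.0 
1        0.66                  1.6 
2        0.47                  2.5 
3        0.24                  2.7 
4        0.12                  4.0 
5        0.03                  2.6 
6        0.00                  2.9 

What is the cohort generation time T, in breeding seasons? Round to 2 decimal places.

lx·mx: 0, 1.056, 1.175, 0.648, 0.48, 0.078, 0 → R0 = 3.437
x·lx·mx: 0, 1.056, 2.35, 1.944, 1.92, 0.39, 0 → Σ = 7.66
T = 7.66 / 3.437 = 2.228688… → 2.23

2.23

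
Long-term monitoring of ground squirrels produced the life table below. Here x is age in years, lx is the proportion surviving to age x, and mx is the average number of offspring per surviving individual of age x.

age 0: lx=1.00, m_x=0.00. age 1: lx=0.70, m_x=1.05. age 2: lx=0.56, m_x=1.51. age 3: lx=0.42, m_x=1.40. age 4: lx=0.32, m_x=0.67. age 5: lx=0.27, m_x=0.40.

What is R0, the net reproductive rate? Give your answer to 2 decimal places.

lx·mx by age: 0, 0.735, 0.8456, 0.588, 0.2144, 0.108
R0 = Σ lx·mx = 2.491 → 2.49

2.49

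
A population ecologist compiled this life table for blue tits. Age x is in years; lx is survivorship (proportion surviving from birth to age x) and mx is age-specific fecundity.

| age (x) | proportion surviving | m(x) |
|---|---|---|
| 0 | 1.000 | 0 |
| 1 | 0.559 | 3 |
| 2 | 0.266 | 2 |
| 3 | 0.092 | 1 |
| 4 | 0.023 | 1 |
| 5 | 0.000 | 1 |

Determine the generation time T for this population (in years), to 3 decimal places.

lx·mx: 0, 1.677, 0.532, 0.092, 0.023, 0 → R0 = 2.324
x·lx·mx: 0, 1.677, 1.064, 0.276, 0.092, 0 → Σ = 3.109
T = 3.109 / 2.324 = 1.33778… → 1.338

1.338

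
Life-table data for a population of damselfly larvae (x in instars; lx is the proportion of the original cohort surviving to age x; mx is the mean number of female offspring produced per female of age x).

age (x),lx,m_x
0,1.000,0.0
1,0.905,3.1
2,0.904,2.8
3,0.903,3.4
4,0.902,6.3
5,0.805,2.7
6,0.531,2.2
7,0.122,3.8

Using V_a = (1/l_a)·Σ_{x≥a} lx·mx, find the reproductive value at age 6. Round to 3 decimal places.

3.073

lx·mx for x ≥ 6: 1.1682, 0.4636 → sum = 1.6318
V_6 = 1.6318 / l_6 = 1.6318 / 0.531 = 3.07307… → 3.073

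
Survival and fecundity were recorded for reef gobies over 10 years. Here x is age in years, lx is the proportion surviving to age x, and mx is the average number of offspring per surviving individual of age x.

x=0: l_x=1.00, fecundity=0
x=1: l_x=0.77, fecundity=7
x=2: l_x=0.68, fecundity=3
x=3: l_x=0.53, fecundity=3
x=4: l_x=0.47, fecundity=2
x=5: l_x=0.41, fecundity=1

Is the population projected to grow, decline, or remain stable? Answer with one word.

growing

R0 = Σ lx·mx = 0 + 5.39 + 2.04 + 1.59 + 0.94 + 0.41 = 10.37
R0 > 1, so the population is growing.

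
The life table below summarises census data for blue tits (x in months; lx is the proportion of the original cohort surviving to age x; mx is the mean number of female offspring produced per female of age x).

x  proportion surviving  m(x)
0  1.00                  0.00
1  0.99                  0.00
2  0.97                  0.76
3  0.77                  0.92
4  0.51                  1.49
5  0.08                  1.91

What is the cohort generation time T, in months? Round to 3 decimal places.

3.139

lx·mx: 0, 0, 0.7372, 0.7084, 0.7599, 0.1528 → R0 = 2.3583
x·lx·mx: 0, 0, 1.4744, 2.1252, 3.0396, 0.764 → Σ = 7.4032
T = 7.4032 / 2.3583 = 3.13921… → 3.139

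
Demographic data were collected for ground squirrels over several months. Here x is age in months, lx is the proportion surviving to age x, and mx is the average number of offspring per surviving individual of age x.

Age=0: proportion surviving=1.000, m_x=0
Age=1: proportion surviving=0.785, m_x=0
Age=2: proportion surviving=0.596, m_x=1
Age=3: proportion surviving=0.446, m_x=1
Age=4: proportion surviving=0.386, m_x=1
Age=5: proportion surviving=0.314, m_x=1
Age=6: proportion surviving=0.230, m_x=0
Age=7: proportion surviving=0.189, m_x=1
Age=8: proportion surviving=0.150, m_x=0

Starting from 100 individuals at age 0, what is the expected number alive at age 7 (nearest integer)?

Expected survivors = N0 · l_7 = 100 × 0.189 = 18.9 → 19

19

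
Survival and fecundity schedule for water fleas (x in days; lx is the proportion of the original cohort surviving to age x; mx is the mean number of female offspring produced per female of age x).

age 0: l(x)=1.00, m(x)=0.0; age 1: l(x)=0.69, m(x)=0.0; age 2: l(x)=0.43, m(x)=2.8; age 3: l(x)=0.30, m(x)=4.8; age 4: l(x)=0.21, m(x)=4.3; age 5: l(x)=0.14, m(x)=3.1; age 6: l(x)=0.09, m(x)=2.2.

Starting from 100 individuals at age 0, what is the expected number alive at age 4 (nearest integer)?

Expected survivors = N0 · l_4 = 100 × 0.21 = 21 → 21

21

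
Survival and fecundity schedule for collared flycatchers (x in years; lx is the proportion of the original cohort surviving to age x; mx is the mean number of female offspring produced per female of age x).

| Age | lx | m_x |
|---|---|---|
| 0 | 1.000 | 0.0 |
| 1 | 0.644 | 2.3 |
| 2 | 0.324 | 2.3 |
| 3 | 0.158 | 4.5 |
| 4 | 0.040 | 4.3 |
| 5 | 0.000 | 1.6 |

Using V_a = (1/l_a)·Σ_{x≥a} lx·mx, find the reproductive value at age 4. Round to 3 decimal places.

4.300

lx·mx for x ≥ 4: 0.172, 0 → sum = 0.172
V_4 = 0.172 / l_4 = 0.172 / 0.04 = 4.3 → 4.300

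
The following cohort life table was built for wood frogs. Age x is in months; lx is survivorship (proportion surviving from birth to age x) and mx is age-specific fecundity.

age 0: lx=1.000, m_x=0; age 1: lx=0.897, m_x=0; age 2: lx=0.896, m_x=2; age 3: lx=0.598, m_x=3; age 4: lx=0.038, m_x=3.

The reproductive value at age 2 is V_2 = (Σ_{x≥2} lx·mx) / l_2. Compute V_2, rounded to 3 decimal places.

lx·mx for x ≥ 2: 1.792, 1.794, 0.114 → sum = 3.7
V_2 = 3.7 / l_2 = 3.7 / 0.896 = 4.129464… → 4.129

4.129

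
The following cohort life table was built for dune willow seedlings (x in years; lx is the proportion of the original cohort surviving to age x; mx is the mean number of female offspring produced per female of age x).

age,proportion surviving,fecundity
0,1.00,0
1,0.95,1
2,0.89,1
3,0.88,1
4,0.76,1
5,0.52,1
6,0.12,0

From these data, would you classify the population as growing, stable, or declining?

growing

R0 = Σ lx·mx = 0 + 0.95 + 0.89 + 0.88 + 0.76 + 0.52 + 0 = 4
R0 > 1, so the population is growing.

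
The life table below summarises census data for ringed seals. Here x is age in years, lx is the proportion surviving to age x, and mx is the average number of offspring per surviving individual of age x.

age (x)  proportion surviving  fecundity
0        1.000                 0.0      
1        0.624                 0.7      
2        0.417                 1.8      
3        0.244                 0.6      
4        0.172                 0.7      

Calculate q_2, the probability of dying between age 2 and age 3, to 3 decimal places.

0.415

q_2 = (l_2 − l_3) / l_2 = (0.417 − 0.244) / 0.417
     = 0.173 / 0.417 = 0.414868… → 0.415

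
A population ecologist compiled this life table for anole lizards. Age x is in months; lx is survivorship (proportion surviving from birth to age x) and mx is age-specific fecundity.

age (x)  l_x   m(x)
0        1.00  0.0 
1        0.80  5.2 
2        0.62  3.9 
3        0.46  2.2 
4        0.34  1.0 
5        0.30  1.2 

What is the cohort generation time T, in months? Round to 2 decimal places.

1.83

lx·mx: 0, 4.16, 2.418, 1.012, 0.34, 0.36 → R0 = 8.29
x·lx·mx: 0, 4.16, 4.836, 3.036, 1.36, 1.8 → Σ = 15.192
T = 15.192 / 8.29 = 1.832569… → 1.83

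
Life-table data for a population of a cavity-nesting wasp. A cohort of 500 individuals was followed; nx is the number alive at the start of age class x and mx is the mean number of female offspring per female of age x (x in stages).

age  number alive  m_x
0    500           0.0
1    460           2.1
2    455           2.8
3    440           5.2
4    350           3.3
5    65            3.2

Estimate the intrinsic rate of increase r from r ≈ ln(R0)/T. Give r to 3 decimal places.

0.906

lx = nx/n0 = nx/500: 1, 0.92, 0.91, 0.88, 0.7, 0.13
R0 = Σ lx·mx = 0 + 1.932 + 2.548 + 4.576 + 2.31 + 0.416 = 11.782
Σ x·lx·mx = 32.076; T = 32.076/11.782 = 2.72246…
r ≈ ln(R0)/T = ln(11.782)/2.72246… = 0.90601… → 0.906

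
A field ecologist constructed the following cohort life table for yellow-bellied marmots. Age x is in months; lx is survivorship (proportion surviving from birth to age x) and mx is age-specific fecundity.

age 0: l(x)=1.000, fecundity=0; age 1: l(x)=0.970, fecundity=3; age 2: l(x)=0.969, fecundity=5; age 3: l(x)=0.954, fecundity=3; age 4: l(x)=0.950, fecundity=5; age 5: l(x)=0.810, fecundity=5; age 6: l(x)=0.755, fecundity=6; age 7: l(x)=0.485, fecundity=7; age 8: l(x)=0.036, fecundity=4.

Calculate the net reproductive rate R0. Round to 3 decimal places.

lx·mx by age: 0, 2.91, 4.845, 2.862, 4.75, 4.05, 4.53, 3.395, 0.144
R0 = Σ lx·mx = 27.486 → 27.486

27.486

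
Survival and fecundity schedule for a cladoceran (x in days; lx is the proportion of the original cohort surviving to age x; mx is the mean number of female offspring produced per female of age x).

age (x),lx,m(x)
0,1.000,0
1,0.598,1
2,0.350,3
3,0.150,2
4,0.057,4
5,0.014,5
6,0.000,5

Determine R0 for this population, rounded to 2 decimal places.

2.25

lx·mx by age: 0, 0.598, 1.05, 0.3, 0.228, 0.07, 0
R0 = Σ lx·mx = 2.246 → 2.25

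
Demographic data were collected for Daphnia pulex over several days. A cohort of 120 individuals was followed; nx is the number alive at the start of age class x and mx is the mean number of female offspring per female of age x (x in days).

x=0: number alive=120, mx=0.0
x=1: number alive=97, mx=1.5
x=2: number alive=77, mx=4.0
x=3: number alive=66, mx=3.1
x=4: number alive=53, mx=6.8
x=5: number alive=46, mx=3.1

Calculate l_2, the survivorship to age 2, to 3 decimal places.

l_2 = n_2/n_0 = 77/120 = 0.641667… → 0.642

0.642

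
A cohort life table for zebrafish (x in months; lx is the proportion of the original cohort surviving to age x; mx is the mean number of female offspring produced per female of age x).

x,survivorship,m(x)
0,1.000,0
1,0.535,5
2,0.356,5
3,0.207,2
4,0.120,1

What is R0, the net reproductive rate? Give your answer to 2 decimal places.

4.99

lx·mx by age: 0, 2.675, 1.78, 0.414, 0.12
R0 = Σ lx·mx = 4.989 → 4.99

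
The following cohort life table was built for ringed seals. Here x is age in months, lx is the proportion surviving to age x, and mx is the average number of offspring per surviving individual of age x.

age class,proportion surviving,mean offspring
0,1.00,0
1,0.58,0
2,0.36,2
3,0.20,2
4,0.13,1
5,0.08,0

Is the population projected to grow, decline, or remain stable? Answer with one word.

R0 = Σ lx·mx = 0 + 0 + 0.72 + 0.4 + 0.13 + 0 = 1.25
R0 > 1, so the population is growing.

growing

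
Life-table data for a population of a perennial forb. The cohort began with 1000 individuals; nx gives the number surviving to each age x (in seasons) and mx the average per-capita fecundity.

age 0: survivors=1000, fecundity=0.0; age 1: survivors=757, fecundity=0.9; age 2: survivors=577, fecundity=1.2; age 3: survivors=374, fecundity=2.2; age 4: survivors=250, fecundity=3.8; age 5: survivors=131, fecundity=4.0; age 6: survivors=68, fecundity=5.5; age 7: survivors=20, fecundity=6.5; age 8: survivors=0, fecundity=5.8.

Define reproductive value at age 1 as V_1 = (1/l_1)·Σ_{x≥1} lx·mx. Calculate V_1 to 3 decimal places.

5.515

lx = nx/n0 = nx/1000: 1, 0.757, 0.577, 0.374, 0.25, 0.131, 0.068, 0.02, 0
lx·mx for x ≥ 1: 0.6813, 0.6924, 0.8228, 0.95, 0.524, 0.374, 0.13, 0 → sum = 4.1745
V_1 = 4.1745 / l_1 = 4.1745 / 0.757 = 5.514531… → 5.515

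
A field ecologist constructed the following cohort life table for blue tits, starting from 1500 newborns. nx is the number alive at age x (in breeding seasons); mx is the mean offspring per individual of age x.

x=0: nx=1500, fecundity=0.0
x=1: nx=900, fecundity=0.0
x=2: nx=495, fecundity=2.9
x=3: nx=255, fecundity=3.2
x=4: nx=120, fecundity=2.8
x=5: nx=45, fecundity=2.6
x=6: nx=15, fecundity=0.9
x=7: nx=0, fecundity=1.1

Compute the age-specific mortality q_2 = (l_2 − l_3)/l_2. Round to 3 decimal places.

0.485

lx = nx/n0 = nx/1500: 1, 0.6, 0.33, 0.17, 0.08, 0.03, 0.01, 0
q_2 = (l_2 − l_3) / l_2 = (0.33 − 0.17) / 0.33
     = 0.16 / 0.33 = 0.484848… → 0.485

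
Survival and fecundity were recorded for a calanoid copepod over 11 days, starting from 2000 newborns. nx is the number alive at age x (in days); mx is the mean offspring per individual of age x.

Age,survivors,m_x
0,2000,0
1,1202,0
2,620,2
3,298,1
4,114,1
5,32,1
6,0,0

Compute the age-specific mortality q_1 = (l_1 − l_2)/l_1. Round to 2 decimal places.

lx = nx/n0 = nx/2000: 1, 0.601, 0.31, 0.149, 0.057, 0.016, 0
q_1 = (l_1 − l_2) / l_1 = (0.601 − 0.31) / 0.601
     = 0.291 / 0.601 = 0.484193… → 0.48

0.48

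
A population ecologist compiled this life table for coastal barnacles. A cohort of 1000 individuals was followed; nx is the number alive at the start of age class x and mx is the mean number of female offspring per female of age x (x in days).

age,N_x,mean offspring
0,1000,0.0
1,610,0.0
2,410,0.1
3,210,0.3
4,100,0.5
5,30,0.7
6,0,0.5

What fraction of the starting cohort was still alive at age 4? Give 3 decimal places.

0.100

l_4 = n_4/n_0 = 100/1000 = 0.1 → 0.100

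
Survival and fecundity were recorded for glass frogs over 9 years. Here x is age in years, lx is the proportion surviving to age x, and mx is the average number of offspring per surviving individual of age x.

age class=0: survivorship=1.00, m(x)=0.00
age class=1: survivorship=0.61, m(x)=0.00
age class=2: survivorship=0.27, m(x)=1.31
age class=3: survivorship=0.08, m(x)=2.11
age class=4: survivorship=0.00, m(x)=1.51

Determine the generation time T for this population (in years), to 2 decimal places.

lx·mx: 0, 0, 0.3537, 0.1688, 0 → R0 = 0.5225
x·lx·mx: 0, 0, 0.7074, 0.5064, 0 → Σ = 1.2138
T = 1.2138 / 0.5225 = 2.323062… → 2.32

2.32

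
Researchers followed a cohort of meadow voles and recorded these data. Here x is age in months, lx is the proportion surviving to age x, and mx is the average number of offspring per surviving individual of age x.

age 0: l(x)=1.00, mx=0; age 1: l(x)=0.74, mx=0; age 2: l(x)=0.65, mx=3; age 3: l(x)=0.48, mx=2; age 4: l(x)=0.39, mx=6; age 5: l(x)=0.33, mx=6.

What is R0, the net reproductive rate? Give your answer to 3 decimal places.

7.230

lx·mx by age: 0, 0, 1.95, 0.96, 2.34, 1.98
R0 = Σ lx·mx = 7.23 → 7.230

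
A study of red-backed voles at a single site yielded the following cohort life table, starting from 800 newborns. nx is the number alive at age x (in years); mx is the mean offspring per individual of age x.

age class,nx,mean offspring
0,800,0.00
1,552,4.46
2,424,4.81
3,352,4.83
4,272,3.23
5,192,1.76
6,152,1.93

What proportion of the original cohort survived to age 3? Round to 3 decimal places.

0.440

l_3 = n_3/n_0 = 352/800 = 0.44 → 0.440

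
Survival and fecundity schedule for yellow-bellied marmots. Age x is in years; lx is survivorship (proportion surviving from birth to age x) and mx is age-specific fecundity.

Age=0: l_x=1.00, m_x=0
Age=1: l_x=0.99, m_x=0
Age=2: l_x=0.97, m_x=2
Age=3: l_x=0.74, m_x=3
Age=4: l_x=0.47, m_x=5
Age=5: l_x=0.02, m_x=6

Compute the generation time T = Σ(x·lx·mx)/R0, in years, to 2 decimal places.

lx·mx: 0, 0, 1.94, 2.22, 2.35, 0.12 → R0 = 6.63
x·lx·mx: 0, 0, 3.88, 6.66, 9.4, 0.6 → Σ = 20.54
T = 20.54 / 6.63 = 3.098039… → 3.10

3.10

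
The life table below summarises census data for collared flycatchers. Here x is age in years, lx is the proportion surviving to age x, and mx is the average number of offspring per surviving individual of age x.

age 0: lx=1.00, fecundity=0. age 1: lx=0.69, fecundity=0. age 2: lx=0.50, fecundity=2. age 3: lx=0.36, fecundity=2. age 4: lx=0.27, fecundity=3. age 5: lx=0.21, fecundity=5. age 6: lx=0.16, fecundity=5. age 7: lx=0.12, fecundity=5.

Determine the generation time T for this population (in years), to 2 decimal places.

lx·mx: 0, 0, 1, 0.72, 0.81, 1.05, 0.8, 0.6 → R0 = 4.98
x·lx·mx: 0, 0, 2, 2.16, 3.24, 5.25, 4.8, 4.2 → Σ = 21.65
T = 21.65 / 4.98 = 4.34739… → 4.35

4.35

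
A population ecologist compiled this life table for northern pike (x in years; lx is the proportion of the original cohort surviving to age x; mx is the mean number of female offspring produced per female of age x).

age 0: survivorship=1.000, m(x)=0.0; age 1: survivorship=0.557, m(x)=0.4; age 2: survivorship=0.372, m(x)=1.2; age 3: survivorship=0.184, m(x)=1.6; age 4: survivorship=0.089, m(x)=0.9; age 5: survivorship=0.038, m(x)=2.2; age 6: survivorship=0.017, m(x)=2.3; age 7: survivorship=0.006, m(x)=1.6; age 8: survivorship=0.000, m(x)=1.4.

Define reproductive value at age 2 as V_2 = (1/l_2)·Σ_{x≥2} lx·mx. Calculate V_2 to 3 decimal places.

lx·mx for x ≥ 2: 0.4464, 0.2944, 0.0801, 0.0836, 0.0391, 0.0096, 0 → sum = 0.9532
V_2 = 0.9532 / l_2 = 0.9532 / 0.372 = 2.562366… → 2.562

2.562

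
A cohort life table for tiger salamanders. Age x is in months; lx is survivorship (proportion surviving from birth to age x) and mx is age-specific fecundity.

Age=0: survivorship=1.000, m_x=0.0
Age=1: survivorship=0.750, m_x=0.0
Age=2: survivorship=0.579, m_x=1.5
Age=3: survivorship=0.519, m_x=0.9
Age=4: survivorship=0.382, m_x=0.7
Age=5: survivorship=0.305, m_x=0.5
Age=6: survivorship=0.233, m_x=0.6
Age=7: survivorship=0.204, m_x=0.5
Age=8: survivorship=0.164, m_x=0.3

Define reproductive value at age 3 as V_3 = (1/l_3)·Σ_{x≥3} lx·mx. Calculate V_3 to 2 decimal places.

lx·mx for x ≥ 3: 0.4671, 0.2674, 0.1525, 0.1398, 0.102, 0.0492 → sum = 1.178
V_3 = 1.178 / l_3 = 1.178 / 0.519 = 2.26975… → 2.27

2.27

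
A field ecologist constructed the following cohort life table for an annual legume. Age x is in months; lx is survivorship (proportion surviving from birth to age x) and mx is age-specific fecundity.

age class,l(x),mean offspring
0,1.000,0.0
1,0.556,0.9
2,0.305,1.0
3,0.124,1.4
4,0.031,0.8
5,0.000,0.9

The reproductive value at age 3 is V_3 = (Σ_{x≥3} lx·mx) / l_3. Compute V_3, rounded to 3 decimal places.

lx·mx for x ≥ 3: 0.1736, 0.0248, 0 → sum = 0.1984
V_3 = 0.1984 / l_3 = 0.1984 / 0.124 = 1.6 → 1.600

1.600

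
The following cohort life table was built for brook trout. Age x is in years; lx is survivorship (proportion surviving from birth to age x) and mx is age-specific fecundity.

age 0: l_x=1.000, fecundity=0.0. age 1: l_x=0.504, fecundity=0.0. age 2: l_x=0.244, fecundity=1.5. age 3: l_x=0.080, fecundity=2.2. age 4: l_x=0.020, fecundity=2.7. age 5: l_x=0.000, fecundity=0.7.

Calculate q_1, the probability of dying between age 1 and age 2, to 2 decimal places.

q_1 = (l_1 − l_2) / l_1 = (0.504 − 0.244) / 0.504
     = 0.26 / 0.504 = 0.515873… → 0.52

0.52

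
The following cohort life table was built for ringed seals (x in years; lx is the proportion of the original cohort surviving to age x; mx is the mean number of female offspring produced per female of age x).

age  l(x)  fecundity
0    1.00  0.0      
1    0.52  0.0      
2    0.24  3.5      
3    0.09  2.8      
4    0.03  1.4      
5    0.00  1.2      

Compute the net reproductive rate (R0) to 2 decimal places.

1.13

lx·mx by age: 0, 0, 0.84, 0.252, 0.042, 0
R0 = Σ lx·mx = 1.134 → 1.13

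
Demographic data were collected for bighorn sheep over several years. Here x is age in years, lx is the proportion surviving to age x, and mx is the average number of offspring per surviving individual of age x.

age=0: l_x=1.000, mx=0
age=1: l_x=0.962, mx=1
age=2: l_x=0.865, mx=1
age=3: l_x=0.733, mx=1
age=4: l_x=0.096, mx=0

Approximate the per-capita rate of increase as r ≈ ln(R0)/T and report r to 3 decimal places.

0.492

R0 = Σ lx·mx = 0 + 0.962 + 0.865 + 0.733 + 0 = 2.56
Σ x·lx·mx = 4.891; T = 4.891/2.56 = 1.91055…
r ≈ ln(R0)/T = ln(2.56)/1.91055… = 0.49201… → 0.492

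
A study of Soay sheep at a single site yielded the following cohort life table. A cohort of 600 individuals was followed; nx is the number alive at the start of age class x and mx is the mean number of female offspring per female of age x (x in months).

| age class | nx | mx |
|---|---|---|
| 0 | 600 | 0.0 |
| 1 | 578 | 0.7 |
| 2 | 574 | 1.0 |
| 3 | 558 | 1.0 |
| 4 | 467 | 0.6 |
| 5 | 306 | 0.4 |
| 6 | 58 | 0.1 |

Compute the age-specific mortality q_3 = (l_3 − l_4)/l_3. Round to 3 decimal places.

0.163

lx = nx/n0 = nx/600: 1, 0.96333…, 0.95667…, 0.93, 0.77833…, 0.51, 0.09667…
q_3 = (l_3 − l_4) / l_3 = (0.93 − 0.778333…) / 0.93
     = 0.151667… / 0.93 = 0.163082… → 0.163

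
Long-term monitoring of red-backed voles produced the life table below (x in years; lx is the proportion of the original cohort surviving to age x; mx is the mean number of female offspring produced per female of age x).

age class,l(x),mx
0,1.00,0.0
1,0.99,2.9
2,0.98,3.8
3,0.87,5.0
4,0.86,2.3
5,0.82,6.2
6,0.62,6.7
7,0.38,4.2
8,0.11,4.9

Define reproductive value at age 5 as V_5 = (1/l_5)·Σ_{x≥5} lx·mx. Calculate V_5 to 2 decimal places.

13.87

lx·mx for x ≥ 5: 5.084, 4.154, 1.596, 0.539 → sum = 11.373
V_5 = 11.373 / l_5 = 11.373 / 0.82 = 13.869512… → 13.87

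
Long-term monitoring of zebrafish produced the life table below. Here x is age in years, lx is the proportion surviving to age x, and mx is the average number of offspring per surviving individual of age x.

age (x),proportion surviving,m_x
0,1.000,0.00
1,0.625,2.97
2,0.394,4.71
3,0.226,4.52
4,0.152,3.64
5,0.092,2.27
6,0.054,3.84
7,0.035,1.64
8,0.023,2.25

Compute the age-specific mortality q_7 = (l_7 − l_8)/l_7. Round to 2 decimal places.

q_7 = (l_7 − l_8) / l_7 = (0.035 − 0.023) / 0.035
     = 0.012 / 0.035 = 0.342857… → 0.34

0.34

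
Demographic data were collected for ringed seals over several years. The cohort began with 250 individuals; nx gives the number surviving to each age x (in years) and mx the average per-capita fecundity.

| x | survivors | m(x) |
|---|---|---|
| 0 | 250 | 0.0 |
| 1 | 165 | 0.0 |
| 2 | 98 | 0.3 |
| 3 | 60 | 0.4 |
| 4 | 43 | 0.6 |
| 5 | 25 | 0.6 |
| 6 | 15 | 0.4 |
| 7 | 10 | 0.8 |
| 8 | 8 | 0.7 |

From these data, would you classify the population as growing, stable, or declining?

lx = nx/n0 = nx/250: 1, 0.66, 0.392, 0.24, 0.172, 0.1, 0.06, 0.04, 0.032
R0 = Σ lx·mx = 0 + 0 + 0.1176 + 0.096 + 0.1032 + 0.06 + 0.024 + 0.032 + 0.0224 = 0.4552
R0 < 1, so the population is declining.

declining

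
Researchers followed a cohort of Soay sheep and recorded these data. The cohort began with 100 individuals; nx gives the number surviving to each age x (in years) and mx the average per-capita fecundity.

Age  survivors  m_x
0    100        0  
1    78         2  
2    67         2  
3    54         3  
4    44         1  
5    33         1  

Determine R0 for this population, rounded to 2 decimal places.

5.29

lx = nx/n0 = nx/100: 1, 0.78, 0.67, 0.54, 0.44, 0.33
lx·mx by age: 0, 1.56, 1.34, 1.62, 0.44, 0.33
R0 = Σ lx·mx = 5.29 → 5.29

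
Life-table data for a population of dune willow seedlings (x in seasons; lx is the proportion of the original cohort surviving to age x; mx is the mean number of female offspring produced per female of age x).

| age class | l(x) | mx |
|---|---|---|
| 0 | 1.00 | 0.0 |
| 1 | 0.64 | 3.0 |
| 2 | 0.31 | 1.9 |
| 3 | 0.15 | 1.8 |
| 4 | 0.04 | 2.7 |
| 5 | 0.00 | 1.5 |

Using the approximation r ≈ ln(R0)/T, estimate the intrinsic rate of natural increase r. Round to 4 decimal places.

0.7053

R0 = Σ lx·mx = 0 + 1.92 + 0.589 + 0.27 + 0.108 + 0 = 2.887
Σ x·lx·mx = 4.34; T = 4.34/2.887 = 1.50329…
r ≈ ln(R0)/T = ln(2.887)/1.50329… = 0.705265… → 0.7053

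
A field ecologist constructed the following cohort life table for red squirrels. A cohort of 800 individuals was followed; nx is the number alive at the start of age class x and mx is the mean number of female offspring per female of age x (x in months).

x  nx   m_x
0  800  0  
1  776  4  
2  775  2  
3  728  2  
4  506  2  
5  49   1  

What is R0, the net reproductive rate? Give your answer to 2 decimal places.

8.96

lx = nx/n0 = nx/800: 1, 0.97, 0.96875, 0.91, 0.6325, 0.06125
lx·mx by age: 0, 3.88, 1.9375, 1.82, 1.265, 0.06125
R0 = Σ lx·mx = 8.96375 → 8.96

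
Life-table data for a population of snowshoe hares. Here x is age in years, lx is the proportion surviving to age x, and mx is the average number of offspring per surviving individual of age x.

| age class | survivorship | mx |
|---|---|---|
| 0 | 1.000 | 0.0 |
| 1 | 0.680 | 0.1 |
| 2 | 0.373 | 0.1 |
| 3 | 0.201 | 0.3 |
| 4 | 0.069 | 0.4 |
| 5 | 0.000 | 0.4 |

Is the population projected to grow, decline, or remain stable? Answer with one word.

R0 = Σ lx·mx = 0 + 0.068 + 0.0373 + 0.0603 + 0.0276 + 0 = 0.1932
R0 < 1, so the population is declining.

declining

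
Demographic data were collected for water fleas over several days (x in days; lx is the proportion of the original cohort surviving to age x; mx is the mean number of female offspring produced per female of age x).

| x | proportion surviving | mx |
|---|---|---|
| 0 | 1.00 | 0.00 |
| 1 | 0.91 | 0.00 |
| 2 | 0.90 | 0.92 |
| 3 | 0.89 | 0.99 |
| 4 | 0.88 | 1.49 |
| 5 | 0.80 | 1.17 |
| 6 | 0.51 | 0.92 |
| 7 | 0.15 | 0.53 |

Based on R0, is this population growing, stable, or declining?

growing

R0 = Σ lx·mx = 0 + 0 + 0.828 + 0.8811 + 1.3112 + 0.936 + 0.4692 + 0.0795 = 4.505
R0 > 1, so the population is growing.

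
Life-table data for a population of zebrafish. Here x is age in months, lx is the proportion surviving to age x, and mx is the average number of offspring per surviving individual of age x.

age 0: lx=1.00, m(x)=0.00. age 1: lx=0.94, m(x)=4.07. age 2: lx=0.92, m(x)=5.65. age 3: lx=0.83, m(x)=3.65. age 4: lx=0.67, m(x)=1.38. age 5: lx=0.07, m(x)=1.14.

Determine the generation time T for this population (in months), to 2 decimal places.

lx·mx: 0, 3.8258, 5.198, 3.0295, 0.9246, 0.0798 → R0 = 13.0577
x·lx·mx: 0, 3.8258, 10.396, 9.0885, 3.6984, 0.399 → Σ = 27.4077
T = 27.4077 / 13.0577 = 2.098968… → 2.10

2.10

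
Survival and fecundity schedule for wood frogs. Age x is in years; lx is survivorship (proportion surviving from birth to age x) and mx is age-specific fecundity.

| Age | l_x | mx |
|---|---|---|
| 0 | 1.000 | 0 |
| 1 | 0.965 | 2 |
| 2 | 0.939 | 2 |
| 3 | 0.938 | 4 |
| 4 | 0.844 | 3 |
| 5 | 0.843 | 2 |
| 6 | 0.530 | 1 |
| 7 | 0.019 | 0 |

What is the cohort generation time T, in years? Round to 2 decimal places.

3.14

lx·mx: 0, 1.93, 1.878, 3.752, 2.532, 1.686, 0.53, 0 → R0 = 12.308
x·lx·mx: 0, 1.93, 3.756, 11.256, 10.128, 8.43, 3.18, 0 → Σ = 38.68
T = 38.68 / 12.308 = 3.142671… → 3.14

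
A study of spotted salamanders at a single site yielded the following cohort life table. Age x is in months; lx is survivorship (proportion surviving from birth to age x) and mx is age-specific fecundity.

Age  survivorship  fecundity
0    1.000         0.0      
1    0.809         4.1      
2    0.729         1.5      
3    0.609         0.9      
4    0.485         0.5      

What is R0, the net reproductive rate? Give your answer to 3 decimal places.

lx·mx by age: 0, 3.3169, 1.0935, 0.5481, 0.2425
R0 = Σ lx·mx = 5.201 → 5.201

5.201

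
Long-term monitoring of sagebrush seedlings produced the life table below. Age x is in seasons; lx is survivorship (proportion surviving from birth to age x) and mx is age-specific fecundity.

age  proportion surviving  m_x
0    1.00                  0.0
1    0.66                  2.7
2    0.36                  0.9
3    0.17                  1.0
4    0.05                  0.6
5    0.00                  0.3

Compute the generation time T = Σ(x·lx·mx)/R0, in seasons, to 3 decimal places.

lx·mx: 0, 1.782, 0.324, 0.17, 0.03, 0 → R0 = 2.306
x·lx·mx: 0, 1.782, 0.648, 0.51, 0.12, 0 → Σ = 3.06
T = 3.06 / 2.306 = 1.326973… → 1.327

1.327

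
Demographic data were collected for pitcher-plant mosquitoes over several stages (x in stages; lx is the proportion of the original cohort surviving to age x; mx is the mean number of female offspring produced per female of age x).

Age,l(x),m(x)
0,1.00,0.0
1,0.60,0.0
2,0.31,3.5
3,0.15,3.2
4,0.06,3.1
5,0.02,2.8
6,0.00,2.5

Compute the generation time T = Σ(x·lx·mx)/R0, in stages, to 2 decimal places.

2.56

lx·mx: 0, 0, 1.085, 0.48, 0.186, 0.056, 0 → R0 = 1.807
x·lx·mx: 0, 0, 2.17, 1.44, 0.744, 0.28, 0 → Σ = 4.634
T = 4.634 / 1.807 = 2.564471… → 2.56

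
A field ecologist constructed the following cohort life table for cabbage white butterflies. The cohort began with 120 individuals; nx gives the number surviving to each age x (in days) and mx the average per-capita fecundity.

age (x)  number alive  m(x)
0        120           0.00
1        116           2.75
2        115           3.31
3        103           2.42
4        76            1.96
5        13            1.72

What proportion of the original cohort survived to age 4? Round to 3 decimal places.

0.633

l_4 = n_4/n_0 = 76/120 = 0.633333… → 0.633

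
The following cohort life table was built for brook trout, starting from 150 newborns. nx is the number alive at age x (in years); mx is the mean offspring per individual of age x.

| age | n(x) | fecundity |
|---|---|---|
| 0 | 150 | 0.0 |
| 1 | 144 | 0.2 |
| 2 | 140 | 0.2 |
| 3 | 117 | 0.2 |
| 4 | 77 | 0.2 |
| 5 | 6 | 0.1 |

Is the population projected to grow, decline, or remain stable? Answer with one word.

lx = nx/n0 = nx/150: 1, 0.96, 0.93333…, 0.78, 0.51333…, 0.04
R0 = Σ lx·mx = 0 + 0.192 + 0.186667… + 0.156 + 0.102667… + 0.004 = 0.641333…
R0 < 1, so the population is declining.

declining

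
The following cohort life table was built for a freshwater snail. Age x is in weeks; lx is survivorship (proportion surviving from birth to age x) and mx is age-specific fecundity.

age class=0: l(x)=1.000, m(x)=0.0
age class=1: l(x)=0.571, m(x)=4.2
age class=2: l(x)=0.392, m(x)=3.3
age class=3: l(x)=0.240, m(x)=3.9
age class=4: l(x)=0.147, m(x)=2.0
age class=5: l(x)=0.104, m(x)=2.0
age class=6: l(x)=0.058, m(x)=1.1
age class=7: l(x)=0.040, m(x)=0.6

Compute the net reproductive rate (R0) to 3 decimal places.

5.218

lx·mx by age: 0, 2.3982, 1.2936, 0.936, 0.294, 0.208, 0.0638, 0.024
R0 = Σ lx·mx = 5.2176 → 5.218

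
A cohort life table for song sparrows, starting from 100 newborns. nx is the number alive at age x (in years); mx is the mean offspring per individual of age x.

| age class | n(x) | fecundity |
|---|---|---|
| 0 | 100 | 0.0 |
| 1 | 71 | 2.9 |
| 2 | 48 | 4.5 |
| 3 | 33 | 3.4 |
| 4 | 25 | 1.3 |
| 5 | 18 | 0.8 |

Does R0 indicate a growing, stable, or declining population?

growing

lx = nx/n0 = nx/100: 1, 0.71, 0.48, 0.33, 0.25, 0.18
R0 = Σ lx·mx = 0 + 2.059 + 2.16 + 1.122 + 0.325 + 0.144 = 5.81
R0 > 1, so the population is growing.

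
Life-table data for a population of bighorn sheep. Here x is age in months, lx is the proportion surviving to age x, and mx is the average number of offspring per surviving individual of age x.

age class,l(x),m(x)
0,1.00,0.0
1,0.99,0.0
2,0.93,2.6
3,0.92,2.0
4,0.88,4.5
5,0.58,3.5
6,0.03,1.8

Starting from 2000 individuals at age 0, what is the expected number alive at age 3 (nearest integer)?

1840

Expected survivors = N0 · l_3 = 2000 × 0.92 = 1840 → 1840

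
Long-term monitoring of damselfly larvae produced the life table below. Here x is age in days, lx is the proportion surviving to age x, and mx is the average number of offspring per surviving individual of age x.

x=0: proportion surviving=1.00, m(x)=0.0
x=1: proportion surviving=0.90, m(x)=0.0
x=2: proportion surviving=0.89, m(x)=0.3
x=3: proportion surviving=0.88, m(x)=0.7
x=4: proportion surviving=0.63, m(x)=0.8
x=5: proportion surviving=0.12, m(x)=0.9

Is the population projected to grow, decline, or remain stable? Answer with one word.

growing

R0 = Σ lx·mx = 0 + 0 + 0.267 + 0.616 + 0.504 + 0.108 = 1.495
R0 > 1, so the population is growing.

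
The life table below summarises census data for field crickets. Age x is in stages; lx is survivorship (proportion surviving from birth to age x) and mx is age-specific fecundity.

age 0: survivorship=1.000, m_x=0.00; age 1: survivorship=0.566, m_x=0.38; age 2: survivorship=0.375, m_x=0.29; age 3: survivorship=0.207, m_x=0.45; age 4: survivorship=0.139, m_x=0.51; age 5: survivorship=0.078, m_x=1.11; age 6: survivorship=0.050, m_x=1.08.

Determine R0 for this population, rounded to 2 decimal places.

lx·mx by age: 0, 0.21508, 0.10875, 0.09315, 0.07089, 0.08658, 0.054
R0 = Σ lx·mx = 0.62845 → 0.63

0.63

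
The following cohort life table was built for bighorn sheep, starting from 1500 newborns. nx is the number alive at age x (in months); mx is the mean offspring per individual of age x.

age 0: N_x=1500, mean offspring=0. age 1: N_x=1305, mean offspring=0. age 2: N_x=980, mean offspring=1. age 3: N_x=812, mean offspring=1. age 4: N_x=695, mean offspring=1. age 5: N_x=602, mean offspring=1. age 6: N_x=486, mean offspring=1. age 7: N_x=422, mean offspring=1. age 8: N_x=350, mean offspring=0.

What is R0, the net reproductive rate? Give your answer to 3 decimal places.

lx = nx/n0 = nx/1500: 1, 0.87, 0.65333…, 0.54133…, 0.46333…, 0.40133…, 0.324, 0.28133…, 0.23333…
lx·mx by age: 0, 0, 0.653333…, 0.541333…, 0.463333…, 0.401333…, 0.324, 0.281333…, 0
R0 = Σ lx·mx = 2.664667… → 2.665

2.665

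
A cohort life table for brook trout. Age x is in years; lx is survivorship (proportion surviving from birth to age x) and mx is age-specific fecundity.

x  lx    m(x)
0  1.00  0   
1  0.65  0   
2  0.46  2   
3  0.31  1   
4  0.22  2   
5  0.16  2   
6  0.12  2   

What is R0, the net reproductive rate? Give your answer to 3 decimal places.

2.230

lx·mx by age: 0, 0, 0.92, 0.31, 0.44, 0.32, 0.24
R0 = Σ lx·mx = 2.23 → 2.230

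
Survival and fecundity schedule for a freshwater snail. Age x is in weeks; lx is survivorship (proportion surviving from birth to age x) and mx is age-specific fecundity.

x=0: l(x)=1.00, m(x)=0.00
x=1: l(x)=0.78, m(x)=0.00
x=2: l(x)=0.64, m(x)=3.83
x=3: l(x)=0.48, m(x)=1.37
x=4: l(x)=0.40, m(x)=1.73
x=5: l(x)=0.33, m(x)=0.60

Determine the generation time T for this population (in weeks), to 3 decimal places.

2.659

lx·mx: 0, 0, 2.4512, 0.6576, 0.692, 0.198 → R0 = 3.9988
x·lx·mx: 0, 0, 4.9024, 1.9728, 2.768, 0.99 → Σ = 10.6332
T = 10.6332 / 3.9988 = 2.659098… → 2.659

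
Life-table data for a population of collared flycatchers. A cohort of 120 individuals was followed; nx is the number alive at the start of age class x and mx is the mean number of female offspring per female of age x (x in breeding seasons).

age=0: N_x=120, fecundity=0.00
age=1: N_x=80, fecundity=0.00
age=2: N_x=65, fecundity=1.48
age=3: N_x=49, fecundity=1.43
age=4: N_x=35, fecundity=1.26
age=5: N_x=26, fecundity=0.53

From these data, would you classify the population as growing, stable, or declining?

lx = nx/n0 = nx/120: 1, 0.66667…, 0.54167…, 0.40833…, 0.29167…, 0.21667…
R0 = Σ lx·mx = 0 + 0 + 0.801667… + 0.583917… + 0.3675… + 0.114833… = 1.867917…
R0 > 1, so the population is growing.

growing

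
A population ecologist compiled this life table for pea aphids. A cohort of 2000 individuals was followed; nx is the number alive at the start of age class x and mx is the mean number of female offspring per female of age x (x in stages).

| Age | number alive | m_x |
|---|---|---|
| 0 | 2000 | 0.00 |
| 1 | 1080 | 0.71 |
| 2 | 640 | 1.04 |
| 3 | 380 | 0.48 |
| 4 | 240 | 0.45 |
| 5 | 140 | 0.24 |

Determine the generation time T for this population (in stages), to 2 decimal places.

1.85

lx = nx/n0 = nx/2000: 1, 0.54, 0.32, 0.19, 0.12, 0.07
lx·mx: 0, 0.3834, 0.3328, 0.0912, 0.054, 0.0168 → R0 = 0.8782
x·lx·mx: 0, 0.3834, 0.6656, 0.2736, 0.216, 0.084 → Σ = 1.6226
T = 1.6226 / 0.8782 = 1.847643… → 1.85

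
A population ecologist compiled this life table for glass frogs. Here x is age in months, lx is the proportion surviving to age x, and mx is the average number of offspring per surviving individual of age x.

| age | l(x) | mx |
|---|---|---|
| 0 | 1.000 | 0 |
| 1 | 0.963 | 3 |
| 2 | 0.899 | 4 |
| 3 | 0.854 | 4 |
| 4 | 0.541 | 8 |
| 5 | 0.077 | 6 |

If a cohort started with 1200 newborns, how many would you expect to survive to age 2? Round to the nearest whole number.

Expected survivors = N0 · l_2 = 1200 × 0.899 = 1078.8 → 1079

1079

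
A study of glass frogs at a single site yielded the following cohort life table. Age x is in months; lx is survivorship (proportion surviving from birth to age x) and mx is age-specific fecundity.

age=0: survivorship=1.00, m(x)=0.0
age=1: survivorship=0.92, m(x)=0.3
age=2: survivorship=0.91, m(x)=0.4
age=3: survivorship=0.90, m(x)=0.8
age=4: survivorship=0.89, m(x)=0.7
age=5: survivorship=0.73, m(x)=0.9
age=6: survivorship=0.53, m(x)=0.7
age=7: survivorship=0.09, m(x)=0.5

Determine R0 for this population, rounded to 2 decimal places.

3.06

lx·mx by age: 0, 0.276, 0.364, 0.72, 0.623, 0.657, 0.371, 0.045
R0 = Σ lx·mx = 3.056 → 3.06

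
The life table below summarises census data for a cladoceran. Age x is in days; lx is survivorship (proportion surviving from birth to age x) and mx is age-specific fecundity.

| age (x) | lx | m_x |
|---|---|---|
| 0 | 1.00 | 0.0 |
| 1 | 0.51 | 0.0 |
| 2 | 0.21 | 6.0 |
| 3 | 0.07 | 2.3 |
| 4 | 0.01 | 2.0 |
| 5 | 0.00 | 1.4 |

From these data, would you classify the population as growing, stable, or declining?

growing

R0 = Σ lx·mx = 0 + 0 + 1.26 + 0.161 + 0.02 + 0 = 1.441
R0 > 1, so the population is growing.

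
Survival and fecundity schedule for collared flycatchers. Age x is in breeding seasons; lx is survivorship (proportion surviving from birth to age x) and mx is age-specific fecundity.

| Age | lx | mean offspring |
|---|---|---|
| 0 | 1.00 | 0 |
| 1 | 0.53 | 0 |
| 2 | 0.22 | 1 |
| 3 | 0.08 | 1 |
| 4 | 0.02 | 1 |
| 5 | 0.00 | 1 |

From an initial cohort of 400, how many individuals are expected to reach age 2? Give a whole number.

Expected survivors = N0 · l_2 = 400 × 0.22 = 88 → 88

88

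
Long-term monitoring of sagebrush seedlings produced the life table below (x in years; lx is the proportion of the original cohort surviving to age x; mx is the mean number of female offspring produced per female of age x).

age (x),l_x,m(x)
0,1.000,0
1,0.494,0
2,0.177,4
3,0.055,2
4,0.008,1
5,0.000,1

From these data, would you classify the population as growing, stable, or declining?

R0 = Σ lx·mx = 0 + 0 + 0.708 + 0.11 + 0.008 + 0 = 0.826
R0 < 1, so the population is declining.

declining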